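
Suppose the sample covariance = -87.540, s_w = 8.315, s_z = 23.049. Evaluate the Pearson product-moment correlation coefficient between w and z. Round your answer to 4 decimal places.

-0.4568

r = Cov(w,z) / (s_w · s_z) = -87.540 / (8.315 × 23.049)
  = -87.540 / 191.6524 ≈ -0.4568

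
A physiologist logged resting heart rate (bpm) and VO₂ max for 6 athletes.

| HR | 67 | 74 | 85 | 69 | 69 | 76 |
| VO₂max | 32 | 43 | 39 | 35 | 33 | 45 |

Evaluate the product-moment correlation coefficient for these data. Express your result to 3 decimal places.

n = 6, Σx = 440, Σy = 227, Σx² = 32488, Σy² = 8733, Σxy = 16753
nΣxy − ΣxΣy = 100518 − 99880 = 638
nΣx² − (Σx)² = 194928 − 193600 = 1328; nΣy² − (Σy)² = 52398 − 51529 = 869
r = 638 / √(1328 × 869) = 638 / 1074.2588 ≈ 0.594

0.594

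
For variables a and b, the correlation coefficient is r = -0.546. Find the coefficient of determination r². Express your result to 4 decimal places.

r² = (-0.546)² = 0.2981

0.2981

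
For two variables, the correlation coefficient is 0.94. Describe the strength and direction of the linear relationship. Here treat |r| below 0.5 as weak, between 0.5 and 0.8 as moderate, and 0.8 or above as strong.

strong positive

r = 0.94 > 0 so the relationship is positive.
|r| = 0.94, which falls in the strong range.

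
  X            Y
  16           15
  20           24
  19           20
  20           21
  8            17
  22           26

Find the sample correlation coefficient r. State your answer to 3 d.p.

n = 6, ΣX = 105, ΣY = 123, ΣX² = 1965, ΣY² = 2607, ΣXY = 2228
nΣXY − ΣXΣY = 13368 − 12915 = 453
nΣX² − (ΣX)² = 11790 − 11025 = 765; nΣY² − (ΣY)² = 15642 − 15129 = 513
r = 453 / √(765 × 513) = 453 / 626.4543 ≈ 0.723

0.723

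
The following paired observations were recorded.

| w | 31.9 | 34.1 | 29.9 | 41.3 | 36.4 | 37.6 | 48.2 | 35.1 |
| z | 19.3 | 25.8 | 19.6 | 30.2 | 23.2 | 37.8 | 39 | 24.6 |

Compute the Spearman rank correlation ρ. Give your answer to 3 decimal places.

0.857

Rank w: 2, 3, 1, 7, 5, 6, 8, 4
Rank z: 1, 5, 2, 6, 3, 7, 8, 4
d = rank(w) − rank(z): 1, -2, -1, 1, 2, -1, 0, 0; Σd² = 12
ρ = 1 − 6Σd² / [n(n²−1)] = 1 − 6×12 / (8×63) = 1 − 72/504 ≈ 0.857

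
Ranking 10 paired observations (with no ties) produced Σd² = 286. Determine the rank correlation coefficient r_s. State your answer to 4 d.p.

ρ = 1 − 6Σd² / [n(n²−1)] = 1 − 6×286 / (10×99)
  = 1 − 1716/990 = 1 − 1.73333 ≈ -0.7333

-0.7333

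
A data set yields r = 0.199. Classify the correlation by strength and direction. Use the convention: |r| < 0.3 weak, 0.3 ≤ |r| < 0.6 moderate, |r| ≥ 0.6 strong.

r = 0.199 > 0 so the relationship is positive.
|r| = 0.199, which falls in the weak range.

weak positive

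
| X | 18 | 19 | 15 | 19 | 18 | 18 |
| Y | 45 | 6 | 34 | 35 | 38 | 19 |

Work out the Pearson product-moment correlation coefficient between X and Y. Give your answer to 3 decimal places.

-0.299

n = 6, ΣX = 107, ΣY = 177, ΣX² = 1919, ΣY² = 6247, ΣXY = 3125
nΣXY − ΣXΣY = 18750 − 18939 = -189
nΣX² − (ΣX)² = 11514 − 11449 = 65; nΣY² − (ΣY)² = 37482 − 31329 = 6153
r = -189 / √(65 × 6153) = -189 / 632.4120 ≈ -0.299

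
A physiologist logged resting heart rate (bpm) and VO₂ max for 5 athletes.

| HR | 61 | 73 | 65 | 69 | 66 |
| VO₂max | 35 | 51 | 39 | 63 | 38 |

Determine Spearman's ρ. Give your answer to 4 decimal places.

Rank HR: 1, 5, 2, 4, 3
Rank VO₂max: 1, 4, 3, 5, 2
d = rank(HR) − rank(VO₂max): 0, 1, -1, -1, 1; Σd² = 4
ρ = 1 − 6Σd² / [n(n²−1)] = 1 − 6×4 / (5×24) = 1 − 24/120 ≈ 0.8000

0.8000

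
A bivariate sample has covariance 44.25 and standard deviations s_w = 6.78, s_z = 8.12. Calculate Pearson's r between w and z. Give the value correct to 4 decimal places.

0.8038

r = Cov(w,z) / (s_w · s_z) = 44.25 / (6.78 × 8.12)
  = 44.25 / 55.0536 ≈ 0.8038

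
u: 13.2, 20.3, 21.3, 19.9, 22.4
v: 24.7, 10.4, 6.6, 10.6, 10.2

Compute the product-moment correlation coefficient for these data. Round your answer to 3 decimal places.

-0.953

n = 5, Σu = 97.1, Σv = 62.5, Σu² = 1937.79, Σv² = 978.21, Σuv = 1117.16
nΣuv − ΣuΣv = 5585.8 − 6068.75 = -482.95
nΣu² − (Σu)² = 9688.95 − 9428.41 = 260.54; nΣv² − (Σv)² = 4891.05 − 3906.25 = 984.8
r = -482.95 / √(260.54 × 984.8) = -482.95 / 506.5371 ≈ -0.953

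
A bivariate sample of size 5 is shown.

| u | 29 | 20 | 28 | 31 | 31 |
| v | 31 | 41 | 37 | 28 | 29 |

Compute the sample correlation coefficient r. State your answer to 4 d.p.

n = 5, Σu = 139, Σv = 166, Σu² = 3947, Σv² = 5636, Σuv = 4522
nΣuv − ΣuΣv = 22610 − 23074 = -464
nΣu² − (Σu)² = 19735 − 19321 = 414; nΣv² − (Σv)² = 28180 − 27556 = 624
r = -464 / √(414 × 624) = -464 / 508.2676 ≈ -0.9129

-0.9129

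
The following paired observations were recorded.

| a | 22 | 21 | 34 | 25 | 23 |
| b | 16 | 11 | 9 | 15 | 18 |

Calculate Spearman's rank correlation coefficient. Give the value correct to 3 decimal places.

-0.300

Rank a: 2, 1, 5, 4, 3
Rank b: 4, 2, 1, 3, 5
d = rank(a) − rank(b): -2, -1, 4, 1, -2; Σd² = 26
ρ = 1 − 6Σd² / [n(n²−1)] = 1 − 6×26 / (5×24) = 1 − 156/120 ≈ -0.300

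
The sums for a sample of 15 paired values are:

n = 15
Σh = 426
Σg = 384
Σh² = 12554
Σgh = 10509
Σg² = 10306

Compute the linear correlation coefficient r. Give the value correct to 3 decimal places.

-0.852

r = (nΣgh − ΣgΣh) / √[(nΣg² − (Σg)²)(nΣh² − (Σh)²)]
Numerator: 15×10509 − 384×426 = -5949
Denominator: √[(154590 − 147456)(188310 − 181476)] = √[7134 × 6834] = 6982.3890
r = -5949 / 6982.3890 ≈ -0.852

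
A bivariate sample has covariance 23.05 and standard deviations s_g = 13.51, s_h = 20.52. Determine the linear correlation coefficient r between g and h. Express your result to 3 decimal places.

r = Cov(g,h) / (s_g · s_h) = 23.05 / (13.51 × 20.52)
  = 23.05 / 277.2252 ≈ 0.083

0.083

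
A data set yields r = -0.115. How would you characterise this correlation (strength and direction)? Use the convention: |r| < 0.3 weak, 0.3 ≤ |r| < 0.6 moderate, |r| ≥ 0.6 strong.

r = -0.115 < 0 so the relationship is negative.
|r| = 0.115, which falls in the weak range.

weak negative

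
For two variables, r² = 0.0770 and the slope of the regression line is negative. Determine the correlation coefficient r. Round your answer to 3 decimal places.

-0.277

|r| = √0.0770 = 0.277
The association is negative, so r = −0.277.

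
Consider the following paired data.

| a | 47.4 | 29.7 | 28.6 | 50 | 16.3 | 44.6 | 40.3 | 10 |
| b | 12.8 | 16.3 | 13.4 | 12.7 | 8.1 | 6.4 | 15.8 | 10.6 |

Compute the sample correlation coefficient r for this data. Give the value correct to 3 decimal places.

n = 8, Σa = 266.9, Σb = 96.1, Σa² = 10425.75, Σb² = 1238.95, Σab = 3269.28
nΣab − ΣaΣb = 26154.24 − 25649.09 = 505.15
nΣa² − (Σa)² = 83406 − 71235.61 = 12170.39; nΣb² − (Σb)² = 9911.6 − 9235.21 = 676.39
r = 505.15 / √(12170.39 × 676.39) = 505.15 / 2869.1340 ≈ 0.176

0.176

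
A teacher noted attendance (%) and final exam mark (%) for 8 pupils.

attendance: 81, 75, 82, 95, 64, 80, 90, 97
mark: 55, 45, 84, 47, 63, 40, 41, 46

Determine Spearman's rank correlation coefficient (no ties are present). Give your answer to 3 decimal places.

-0.071

Rank attendance: 4, 2, 5, 7, 1, 3, 6, 8
Rank mark: 6, 3, 8, 5, 7, 1, 2, 4
d = rank(attendance) − rank(mark): -2, -1, -3, 2, -6, 2, 4, 4; Σd² = 90
ρ = 1 − 6Σd² / [n(n²−1)] = 1 − 6×90 / (8×63) = 1 − 540/504 ≈ -0.071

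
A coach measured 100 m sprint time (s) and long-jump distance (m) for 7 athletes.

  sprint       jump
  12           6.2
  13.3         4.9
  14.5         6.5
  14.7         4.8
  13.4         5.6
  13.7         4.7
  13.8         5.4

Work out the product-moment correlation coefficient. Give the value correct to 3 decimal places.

-0.244

n = 7, Σx = 95.4, Σy = 38.1, Σx² = 1304.92, Σy² = 210.35, Σxy = 518.33
nΣxy − ΣxΣy = 3628.31 − 3634.74 = -6.43
nΣx² − (Σx)² = 9134.44 − 9101.16 = 33.28; nΣy² − (Σy)² = 1472.45 − 1451.61 = 20.84
r = -6.43 / √(33.28 × 20.84) = -6.43 / 26.3354 ≈ -0.244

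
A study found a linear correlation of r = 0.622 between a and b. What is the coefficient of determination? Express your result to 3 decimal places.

0.387

r² = (0.622)² = 0.387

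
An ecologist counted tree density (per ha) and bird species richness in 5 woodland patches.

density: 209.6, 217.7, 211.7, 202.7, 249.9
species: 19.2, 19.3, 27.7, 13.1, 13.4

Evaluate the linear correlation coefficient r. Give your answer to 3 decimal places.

-0.329

n = 5, Σx = 1091.6, Σy = 92.7, Σx² = 239679.64, Σy² = 1859.59, Σxy = 20094.05
nΣxy − ΣxΣy = 100470.25 − 101191.32 = -721.07
nΣx² − (Σx)² = 1198398.2 − 1191590.56 = 6807.64; nΣy² − (Σy)² = 9297.95 − 8593.29 = 704.66
r = -721.07 / √(6807.64 × 704.66) = -721.07 / 2190.2218 ≈ -0.329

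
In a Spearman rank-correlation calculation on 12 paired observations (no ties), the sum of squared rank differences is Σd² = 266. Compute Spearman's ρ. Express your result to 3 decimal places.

0.070

ρ = 1 − 6Σd² / [n(n²−1)] = 1 − 6×266 / (12×143)
  = 1 − 1596/1716 = 1 − 0.9301 ≈ 0.070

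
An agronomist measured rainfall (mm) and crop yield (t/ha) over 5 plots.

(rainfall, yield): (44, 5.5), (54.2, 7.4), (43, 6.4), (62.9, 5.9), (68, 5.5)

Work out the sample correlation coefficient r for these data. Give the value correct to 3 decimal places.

n = 5, Σx = 272.1, Σy = 30.7, Σx² = 15303.05, Σy² = 191.03, Σxy = 1663.39
nΣxy − ΣxΣy = 8316.95 − 8353.47 = -36.52
nΣx² − (Σx)² = 76515.25 − 74038.41 = 2476.84; nΣy² − (Σy)² = 955.15 − 942.49 = 12.66
r = -36.52 / √(2476.84 × 12.66) = -36.52 / 177.0785 ≈ -0.206

-0.206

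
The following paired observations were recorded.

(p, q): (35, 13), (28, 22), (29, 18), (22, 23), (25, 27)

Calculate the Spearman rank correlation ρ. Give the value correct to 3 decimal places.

-0.900

Rank p: 5, 3, 4, 1, 2
Rank q: 1, 3, 2, 4, 5
d = rank(p) − rank(q): 4, 0, 2, -3, -3; Σd² = 38
ρ = 1 − 6Σd² / [n(n²−1)] = 1 − 6×38 / (5×24) = 1 − 228/120 ≈ -0.900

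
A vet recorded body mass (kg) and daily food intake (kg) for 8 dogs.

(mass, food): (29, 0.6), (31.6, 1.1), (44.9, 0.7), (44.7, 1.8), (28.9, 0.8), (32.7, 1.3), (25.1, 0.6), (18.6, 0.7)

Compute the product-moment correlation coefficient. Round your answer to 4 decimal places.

n = 8, Σx = 255.5, Σy = 7.6, Σx² = 8734.13, Σy² = 8.48, Σxy = 257.76
nΣxy − ΣxΣy = 2062.08 − 1941.8 = 120.28
nΣx² − (Σx)² = 69873.04 − 65280.25 = 4592.79; nΣy² − (Σy)² = 67.84 − 57.76 = 10.08
r = 120.28 / √(4592.79 × 10.08) = 120.28 / 215.1635 ≈ 0.5590

0.5590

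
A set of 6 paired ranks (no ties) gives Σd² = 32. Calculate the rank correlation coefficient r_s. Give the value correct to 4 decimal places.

ρ = 1 − 6Σd² / [n(n²−1)] = 1 − 6×32 / (6×35)
  = 1 − 192/210 = 1 − 0.91429 ≈ 0.0857

0.0857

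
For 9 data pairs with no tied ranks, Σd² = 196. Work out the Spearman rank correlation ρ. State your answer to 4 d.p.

-0.6333

ρ = 1 − 6Σd² / [n(n²−1)] = 1 − 6×196 / (9×80)
  = 1 − 1176/720 = 1 − 1.63333 ≈ -0.6333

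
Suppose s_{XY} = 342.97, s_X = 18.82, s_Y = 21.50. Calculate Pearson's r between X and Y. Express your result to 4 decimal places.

0.8476

r = Cov(X,Y) / (s_X · s_Y) = 342.97 / (18.82 × 21.50)
  = 342.97 / 404.6300 ≈ 0.8476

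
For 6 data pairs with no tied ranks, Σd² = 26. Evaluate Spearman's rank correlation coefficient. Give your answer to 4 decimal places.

ρ = 1 − 6Σd² / [n(n²−1)] = 1 − 6×26 / (6×35)
  = 1 − 156/210 = 1 − 0.74286 ≈ 0.2571

0.2571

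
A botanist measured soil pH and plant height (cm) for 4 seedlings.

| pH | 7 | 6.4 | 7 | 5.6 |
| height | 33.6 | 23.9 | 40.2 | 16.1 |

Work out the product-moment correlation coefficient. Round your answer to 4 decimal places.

0.9481

n = 4, Σx = 26, Σy = 113.8, Σx² = 170.32, Σy² = 3575.42, Σxy = 759.72
nΣxy − ΣxΣy = 3038.88 − 2958.8 = 80.08
nΣx² − (Σx)² = 681.28 − 676 = 5.28; nΣy² − (Σy)² = 14301.68 − 12950.44 = 1351.24
r = 80.08 / √(5.28 × 1351.24) = 80.08 / 84.4662 ≈ 0.9481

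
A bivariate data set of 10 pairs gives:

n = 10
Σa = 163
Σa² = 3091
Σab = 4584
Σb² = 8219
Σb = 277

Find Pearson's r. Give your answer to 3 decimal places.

0.142

r = (nΣab − ΣaΣb) / √[(nΣa² − (Σa)²)(nΣb² − (Σb)²)]
Numerator: 10×4584 − 163×277 = 689
Denominator: √[(30910 − 26569)(82190 − 76729)] = √[4341 × 5461] = 4868.9014
r = 689 / 4868.9014 ≈ 0.142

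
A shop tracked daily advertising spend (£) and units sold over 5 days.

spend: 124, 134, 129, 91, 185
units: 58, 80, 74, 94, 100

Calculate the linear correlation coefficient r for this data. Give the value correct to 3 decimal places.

0.301

n = 5, Σx = 663, Σy = 406, Σx² = 92479, Σy² = 34076, Σxy = 54512
nΣxy − ΣxΣy = 272560 − 269178 = 3382
nΣx² − (Σx)² = 462395 − 439569 = 22826; nΣy² − (Σy)² = 170380 − 164836 = 5544
r = 3382 / √(22826 × 5544) = 3382 / 11249.3264 ≈ 0.301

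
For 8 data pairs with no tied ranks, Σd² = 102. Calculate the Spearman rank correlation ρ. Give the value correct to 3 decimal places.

ρ = 1 − 6Σd² / [n(n²−1)] = 1 − 6×102 / (8×63)
  = 1 − 612/504 = 1 − 1.2143 ≈ -0.214

-0.214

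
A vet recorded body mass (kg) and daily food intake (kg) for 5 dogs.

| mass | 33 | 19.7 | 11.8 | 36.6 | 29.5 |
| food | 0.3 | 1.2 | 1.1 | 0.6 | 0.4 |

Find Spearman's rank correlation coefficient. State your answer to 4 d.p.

Rank mass: 4, 2, 1, 5, 3
Rank food: 1, 5, 4, 3, 2
d = rank(mass) − rank(food): 3, -3, -3, 2, 1; Σd² = 32
ρ = 1 − 6Σd² / [n(n²−1)] = 1 − 6×32 / (5×24) = 1 − 192/120 ≈ -0.6000

-0.6000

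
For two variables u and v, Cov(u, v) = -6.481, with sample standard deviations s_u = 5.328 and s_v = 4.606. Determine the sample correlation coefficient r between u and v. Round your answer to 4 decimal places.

r = Cov(u,v) / (s_u · s_v) = -6.481 / (5.328 × 4.606)
  = -6.481 / 24.5408 ≈ -0.2641

-0.2641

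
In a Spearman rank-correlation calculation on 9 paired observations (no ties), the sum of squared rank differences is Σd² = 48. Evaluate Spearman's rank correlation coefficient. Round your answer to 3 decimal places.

0.600

ρ = 1 − 6Σd² / [n(n²−1)] = 1 − 6×48 / (9×80)
  = 1 − 288/720 = 1 − 0.4000 ≈ 0.600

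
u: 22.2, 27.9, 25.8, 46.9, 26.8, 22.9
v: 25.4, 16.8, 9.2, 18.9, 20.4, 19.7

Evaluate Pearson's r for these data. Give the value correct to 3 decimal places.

n = 6, Σu = 172.5, Σv = 110.4, Σu² = 5379.15, Σv² = 2173.5, Σuv = 3154.22
nΣuv − ΣuΣv = 18925.32 − 19044 = -118.68
nΣu² − (Σu)² = 32274.9 − 29756.25 = 2518.65; nΣv² − (Σv)² = 13041 − 12188.16 = 852.84
r = -118.68 / √(2518.65 × 852.84) = -118.68 / 1465.6075 ≈ -0.081

-0.081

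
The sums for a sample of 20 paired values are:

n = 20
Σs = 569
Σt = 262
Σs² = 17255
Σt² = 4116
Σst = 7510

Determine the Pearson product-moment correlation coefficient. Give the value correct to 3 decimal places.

0.066

r = (nΣst − ΣsΣt) / √[(nΣs² − (Σs)²)(nΣt² − (Σt)²)]
Numerator: 20×7510 − 569×262 = 1122
Denominator: √[(345100 − 323761)(82320 − 68644)] = √[21339 × 13676] = 17083.0959
r = 1122 / 17083.0959 ≈ 0.066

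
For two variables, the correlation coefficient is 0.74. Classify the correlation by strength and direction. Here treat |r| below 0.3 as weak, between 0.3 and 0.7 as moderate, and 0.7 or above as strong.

strong positive

r = 0.74 > 0 so the relationship is positive.
|r| = 0.74, which falls in the strong range.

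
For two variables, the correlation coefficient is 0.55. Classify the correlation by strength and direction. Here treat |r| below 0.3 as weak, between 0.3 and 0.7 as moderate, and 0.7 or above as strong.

moderate positive

r = 0.55 > 0 so the relationship is positive.
|r| = 0.55, which falls in the moderate range.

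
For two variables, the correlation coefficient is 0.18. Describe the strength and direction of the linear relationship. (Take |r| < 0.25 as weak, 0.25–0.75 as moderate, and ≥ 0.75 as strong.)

r = 0.18 > 0 so the relationship is positive.
|r| = 0.18, which falls in the weak range.

weak positive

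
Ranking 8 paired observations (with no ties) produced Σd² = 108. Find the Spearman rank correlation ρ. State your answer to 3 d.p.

-0.286

ρ = 1 − 6Σd² / [n(n²−1)] = 1 − 6×108 / (8×63)
  = 1 − 648/504 = 1 − 1.2857 ≈ -0.286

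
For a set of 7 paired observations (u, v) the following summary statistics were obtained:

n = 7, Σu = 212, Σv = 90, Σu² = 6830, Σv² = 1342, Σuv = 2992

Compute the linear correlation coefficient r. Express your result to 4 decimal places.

0.9679

r = (nΣuv − ΣuΣv) / √[(nΣu² − (Σu)²)(nΣv² − (Σv)²)]
Numerator: 7×2992 − 212×90 = 1864
Denominator: √[(47810 − 44944)(9394 − 8100)] = √[2866 × 1294] = 1925.7736
r = 1864 / 1925.7736 ≈ 0.9679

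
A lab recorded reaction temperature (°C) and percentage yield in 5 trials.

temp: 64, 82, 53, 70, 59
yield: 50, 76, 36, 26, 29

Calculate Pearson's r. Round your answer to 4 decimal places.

n = 5, Σx = 328, Σy = 217, Σx² = 22010, Σy² = 11089, Σxy = 14871
nΣxy − ΣxΣy = 74355 − 71176 = 3179
nΣx² − (Σx)² = 110050 − 107584 = 2466; nΣy² − (Σy)² = 55445 − 47089 = 8356
r = 3179 / √(2466 × 8356) = 3179 / 4539.3718 ≈ 0.7003

0.7003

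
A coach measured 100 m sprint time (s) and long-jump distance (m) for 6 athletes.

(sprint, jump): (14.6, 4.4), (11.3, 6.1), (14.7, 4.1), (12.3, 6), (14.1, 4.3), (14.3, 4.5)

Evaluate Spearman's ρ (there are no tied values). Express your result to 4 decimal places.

-0.8286

Rank sprint: 5, 1, 6, 2, 3, 4
Rank jump: 3, 6, 1, 5, 2, 4
d = rank(sprint) − rank(jump): 2, -5, 5, -3, 1, 0; Σd² = 64
ρ = 1 − 6Σd² / [n(n²−1)] = 1 − 6×64 / (6×35) = 1 − 384/210 ≈ -0.8286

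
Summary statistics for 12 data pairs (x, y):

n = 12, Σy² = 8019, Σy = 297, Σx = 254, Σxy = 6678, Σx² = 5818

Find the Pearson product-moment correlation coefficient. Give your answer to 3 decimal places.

r = (nΣxy − ΣxΣy) / √[(nΣx² − (Σx)²)(nΣy² − (Σy)²)]
Numerator: 12×6678 − 254×297 = 4698
Denominator: √[(69816 − 64516)(96228 − 88209)] = √[5300 × 8019] = 6519.2561
r = 4698 / 6519.2561 ≈ 0.721

0.721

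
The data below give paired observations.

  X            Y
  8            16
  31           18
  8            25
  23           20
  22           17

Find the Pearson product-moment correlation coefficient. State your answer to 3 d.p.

-0.322

n = 5, ΣX = 92, ΣY = 96, ΣX² = 2102, ΣY² = 1894, ΣXY = 1720
nΣXY − ΣXΣY = 8600 − 8832 = -232
nΣX² − (ΣX)² = 10510 − 8464 = 2046; nΣY² − (ΣY)² = 9470 − 9216 = 254
r = -232 / √(2046 × 254) = -232 / 720.8911 ≈ -0.322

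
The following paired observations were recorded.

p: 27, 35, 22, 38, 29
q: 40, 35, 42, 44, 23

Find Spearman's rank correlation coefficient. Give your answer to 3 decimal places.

0.100

Rank p: 2, 4, 1, 5, 3
Rank q: 3, 2, 4, 5, 1
d = rank(p) − rank(q): -1, 2, -3, 0, 2; Σd² = 18
ρ = 1 − 6Σd² / [n(n²−1)] = 1 − 6×18 / (5×24) = 1 − 108/120 ≈ 0.100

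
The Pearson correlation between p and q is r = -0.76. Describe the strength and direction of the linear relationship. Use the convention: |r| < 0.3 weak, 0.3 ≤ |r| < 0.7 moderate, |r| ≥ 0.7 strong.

r = -0.76 < 0 so the relationship is negative.
|r| = 0.76, which falls in the strong range.

strong negative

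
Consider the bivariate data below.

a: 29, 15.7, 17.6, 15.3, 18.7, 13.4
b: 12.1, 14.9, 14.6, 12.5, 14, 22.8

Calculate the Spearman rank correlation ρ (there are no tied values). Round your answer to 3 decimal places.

Rank a: 6, 3, 4, 2, 5, 1
Rank b: 1, 5, 4, 2, 3, 6
d = rank(a) − rank(b): 5, -2, 0, 0, 2, -5; Σd² = 58
ρ = 1 − 6Σd² / [n(n²−1)] = 1 − 6×58 / (6×35) = 1 − 348/210 ≈ -0.657

-0.657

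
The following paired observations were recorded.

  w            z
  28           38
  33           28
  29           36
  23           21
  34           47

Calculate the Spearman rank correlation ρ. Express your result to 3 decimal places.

Rank w: 2, 4, 3, 1, 5
Rank z: 4, 2, 3, 1, 5
d = rank(w) − rank(z): -2, 2, 0, 0, 0; Σd² = 8
ρ = 1 − 6Σd² / [n(n²−1)] = 1 − 6×8 / (5×24) = 1 − 48/120 ≈ 0.600

0.600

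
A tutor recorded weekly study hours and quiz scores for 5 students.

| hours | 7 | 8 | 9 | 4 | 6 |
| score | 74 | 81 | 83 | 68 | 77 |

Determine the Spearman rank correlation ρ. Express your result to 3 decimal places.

0.900

Rank hours: 3, 4, 5, 1, 2
Rank score: 2, 4, 5, 1, 3
d = rank(hours) − rank(score): 1, 0, 0, 0, -1; Σd² = 2
ρ = 1 − 6Σd² / [n(n²−1)] = 1 − 6×2 / (5×24) = 1 − 12/120 ≈ 0.900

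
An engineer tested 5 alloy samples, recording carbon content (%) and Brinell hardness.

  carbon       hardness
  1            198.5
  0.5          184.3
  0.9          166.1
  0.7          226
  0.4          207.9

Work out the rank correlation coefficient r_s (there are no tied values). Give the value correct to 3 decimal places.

-0.300

Rank carbon: 5, 2, 4, 3, 1
Rank hardness: 3, 2, 1, 5, 4
d = rank(carbon) − rank(hardness): 2, 0, 3, -2, -3; Σd² = 26
ρ = 1 − 6Σd² / [n(n²−1)] = 1 − 6×26 / (5×24) = 1 − 156/120 ≈ -0.300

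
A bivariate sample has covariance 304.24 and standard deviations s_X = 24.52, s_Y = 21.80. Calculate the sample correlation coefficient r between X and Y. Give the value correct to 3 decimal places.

r = Cov(X,Y) / (s_X · s_Y) = 304.24 / (24.52 × 21.80)
  = 304.24 / 534.5360 ≈ 0.569

0.569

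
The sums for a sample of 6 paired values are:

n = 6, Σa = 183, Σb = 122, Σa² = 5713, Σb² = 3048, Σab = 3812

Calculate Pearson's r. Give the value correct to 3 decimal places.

r = (nΣab − ΣaΣb) / √[(nΣa² − (Σa)²)(nΣb² − (Σb)²)]
Numerator: 6×3812 − 183×122 = 546
Denominator: √[(34278 − 33489)(18288 − 14884)] = √[789 × 3404] = 1638.8276
r = 546 / 1638.8276 ≈ 0.333

0.333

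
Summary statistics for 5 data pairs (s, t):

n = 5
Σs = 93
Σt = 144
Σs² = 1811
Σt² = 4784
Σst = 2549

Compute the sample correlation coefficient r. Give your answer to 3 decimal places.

r = (nΣst − ΣsΣt) / √[(nΣs² − (Σs)²)(nΣt² − (Σt)²)]
Numerator: 5×2549 − 93×144 = -647
Denominator: √[(9055 − 8649)(23920 − 20736)] = √[406 × 3184] = 1136.9714
r = -647 / 1136.9714 ≈ -0.569

-0.569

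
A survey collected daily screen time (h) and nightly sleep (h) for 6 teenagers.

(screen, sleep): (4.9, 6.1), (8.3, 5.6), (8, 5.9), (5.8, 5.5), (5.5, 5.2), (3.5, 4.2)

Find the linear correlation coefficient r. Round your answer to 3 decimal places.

n = 6, Σx = 36, Σy = 32.5, Σx² = 233.04, Σy² = 178.31, Σxy = 198.77
nΣxy − ΣxΣy = 1192.62 − 1170 = 22.62
nΣx² − (Σx)² = 1398.24 − 1296 = 102.24; nΣy² − (Σy)² = 1069.86 − 1056.25 = 13.61
r = 22.62 / √(102.24 × 13.61) = 22.62 / 37.3026 ≈ 0.606

0.606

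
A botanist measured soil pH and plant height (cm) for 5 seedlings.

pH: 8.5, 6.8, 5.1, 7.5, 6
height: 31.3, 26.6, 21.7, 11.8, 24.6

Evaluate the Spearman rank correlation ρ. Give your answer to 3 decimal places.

0.400

Rank pH: 5, 3, 1, 4, 2
Rank height: 5, 4, 2, 1, 3
d = rank(pH) − rank(height): 0, -1, -1, 3, -1; Σd² = 12
ρ = 1 − 6Σd² / [n(n²−1)] = 1 − 6×12 / (5×24) = 1 − 72/120 ≈ 0.400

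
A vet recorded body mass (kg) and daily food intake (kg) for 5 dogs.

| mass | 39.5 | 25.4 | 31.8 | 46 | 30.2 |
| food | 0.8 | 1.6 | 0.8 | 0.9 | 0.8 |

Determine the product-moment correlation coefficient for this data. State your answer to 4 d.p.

n = 5, Σx = 172.9, Σy = 4.9, Σx² = 6244.69, Σy² = 5.29, Σxy = 163.24
nΣxy − ΣxΣy = 816.2 − 847.21 = -31.01
nΣx² − (Σx)² = 31223.45 − 29894.41 = 1329.04; nΣy² − (Σy)² = 26.45 − 24.01 = 2.44
r = -31.01 / √(1329.04 × 2.44) = -31.01 / 56.9461 ≈ -0.5446

-0.5446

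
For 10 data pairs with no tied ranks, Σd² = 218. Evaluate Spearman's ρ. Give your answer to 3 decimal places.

ρ = 1 − 6Σd² / [n(n²−1)] = 1 − 6×218 / (10×99)
  = 1 − 1308/990 = 1 − 1.3212 ≈ -0.321

-0.321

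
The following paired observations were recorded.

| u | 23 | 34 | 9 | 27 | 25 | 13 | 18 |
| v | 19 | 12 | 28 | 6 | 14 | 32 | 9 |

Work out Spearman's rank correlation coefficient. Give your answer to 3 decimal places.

-0.679

Rank u: 4, 7, 1, 6, 5, 2, 3
Rank v: 5, 3, 6, 1, 4, 7, 2
d = rank(u) − rank(v): -1, 4, -5, 5, 1, -5, 1; Σd² = 94
ρ = 1 − 6Σd² / [n(n²−1)] = 1 − 6×94 / (7×48) = 1 − 564/336 ≈ -0.679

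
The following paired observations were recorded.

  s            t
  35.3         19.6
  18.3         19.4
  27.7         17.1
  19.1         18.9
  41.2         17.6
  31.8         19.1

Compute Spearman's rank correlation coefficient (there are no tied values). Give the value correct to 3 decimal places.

-0.086

Rank s: 5, 1, 3, 2, 6, 4
Rank t: 6, 5, 1, 3, 2, 4
d = rank(s) − rank(t): -1, -4, 2, -1, 4, 0; Σd² = 38
ρ = 1 − 6Σd² / [n(n²−1)] = 1 − 6×38 / (6×35) = 1 − 228/210 ≈ -0.086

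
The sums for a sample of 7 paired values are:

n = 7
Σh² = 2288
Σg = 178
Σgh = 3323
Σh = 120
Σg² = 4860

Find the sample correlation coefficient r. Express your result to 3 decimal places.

r = (nΣgh − ΣgΣh) / √[(nΣg² − (Σg)²)(nΣh² − (Σh)²)]
Numerator: 7×3323 − 178×120 = 1901
Denominator: √[(34020 − 31684)(16016 − 14400)] = √[2336 × 1616] = 1942.9297
r = 1901 / 1942.9297 ≈ 0.978

0.978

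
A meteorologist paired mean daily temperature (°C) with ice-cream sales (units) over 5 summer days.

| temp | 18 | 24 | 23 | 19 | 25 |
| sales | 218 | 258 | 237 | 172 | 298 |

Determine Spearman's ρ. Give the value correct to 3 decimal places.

Rank temp: 1, 4, 3, 2, 5
Rank sales: 2, 4, 3, 1, 5
d = rank(temp) − rank(sales): -1, 0, 0, 1, 0; Σd² = 2
ρ = 1 − 6Σd² / [n(n²−1)] = 1 − 6×2 / (5×24) = 1 − 12/120 ≈ 0.900

0.900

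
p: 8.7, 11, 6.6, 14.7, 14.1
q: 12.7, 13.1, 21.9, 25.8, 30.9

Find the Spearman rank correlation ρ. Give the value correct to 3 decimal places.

0.600

Rank p: 2, 3, 1, 5, 4
Rank q: 1, 2, 3, 4, 5
d = rank(p) − rank(q): 1, 1, -2, 1, -1; Σd² = 8
ρ = 1 − 6Σd² / [n(n²−1)] = 1 − 6×8 / (5×24) = 1 − 48/120 ≈ 0.600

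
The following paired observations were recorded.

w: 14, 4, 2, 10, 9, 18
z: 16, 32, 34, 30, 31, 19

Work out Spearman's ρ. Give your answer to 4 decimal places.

-0.9429

Rank w: 5, 2, 1, 4, 3, 6
Rank z: 1, 5, 6, 3, 4, 2
d = rank(w) − rank(z): 4, -3, -5, 1, -1, 4; Σd² = 68
ρ = 1 − 6Σd² / [n(n²−1)] = 1 − 6×68 / (6×35) = 1 − 408/210 ≈ -0.9429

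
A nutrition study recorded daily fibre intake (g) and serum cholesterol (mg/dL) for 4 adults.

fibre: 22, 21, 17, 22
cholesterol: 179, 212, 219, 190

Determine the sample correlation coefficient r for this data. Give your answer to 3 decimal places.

-0.802

n = 4, Σx = 82, Σy = 800, Σx² = 1698, Σy² = 161046, Σxy = 16293
nΣxy − ΣxΣy = 65172 − 65600 = -428
nΣx² − (Σx)² = 6792 − 6724 = 68; nΣy² − (Σy)² = 644184 − 640000 = 4184
r = -428 / √(68 × 4184) = -428 / 533.3967 ≈ -0.802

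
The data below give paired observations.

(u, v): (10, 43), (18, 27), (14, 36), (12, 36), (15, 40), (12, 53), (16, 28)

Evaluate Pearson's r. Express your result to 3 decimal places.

n = 7, Σu = 97, Σv = 263, Σu² = 1389, Σv² = 10363, Σuv = 3536
nΣuv − ΣuΣv = 24752 − 25511 = -759
nΣu² − (Σu)² = 9723 − 9409 = 314; nΣv² − (Σv)² = 72541 − 69169 = 3372
r = -759 / √(314 × 3372) = -759 / 1028.9840 ≈ -0.738

-0.738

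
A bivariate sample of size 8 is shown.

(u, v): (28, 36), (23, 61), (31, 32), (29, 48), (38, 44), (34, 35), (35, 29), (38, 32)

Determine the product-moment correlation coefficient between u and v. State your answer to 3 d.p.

n = 8, Σu = 256, Σv = 317, Σu² = 8384, Σv² = 13371, Σuv = 9888
nΣuv − ΣuΣv = 79104 − 81152 = -2048
nΣu² − (Σu)² = 67072 − 65536 = 1536; nΣv² − (Σv)² = 106968 − 100489 = 6479
r = -2048 / √(1536 × 6479) = -2048 / 3154.6385 ≈ -0.649

-0.649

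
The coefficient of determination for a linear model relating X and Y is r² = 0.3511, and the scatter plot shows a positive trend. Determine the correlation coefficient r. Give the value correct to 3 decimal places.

|r| = √0.3511 = 0.593
The association is positive, so r = 0.593.

0.593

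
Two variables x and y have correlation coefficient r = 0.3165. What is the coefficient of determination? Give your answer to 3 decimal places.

r² = (0.3165)² = 0.100

0.100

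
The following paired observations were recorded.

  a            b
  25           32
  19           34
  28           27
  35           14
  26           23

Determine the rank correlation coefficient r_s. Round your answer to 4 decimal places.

Rank a: 2, 1, 4, 5, 3
Rank b: 4, 5, 3, 1, 2
d = rank(a) − rank(b): -2, -4, 1, 4, 1; Σd² = 38
ρ = 1 − 6Σd² / [n(n²−1)] = 1 − 6×38 / (5×24) = 1 − 228/120 ≈ -0.9000

-0.9000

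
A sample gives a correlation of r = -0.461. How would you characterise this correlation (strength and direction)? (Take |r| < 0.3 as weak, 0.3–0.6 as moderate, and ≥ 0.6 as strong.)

moderate negative

r = -0.461 < 0 so the relationship is negative.
|r| = 0.461, which falls in the moderate range.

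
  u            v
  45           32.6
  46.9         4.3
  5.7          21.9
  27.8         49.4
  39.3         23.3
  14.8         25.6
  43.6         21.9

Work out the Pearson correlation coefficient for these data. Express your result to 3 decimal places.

n = 7, Σu = 223.1, Σv = 179, Σu² = 8694.43, Σv² = 5679.08, Σuv = 5416.23
nΣuv − ΣuΣv = 37913.61 − 39934.9 = -2021.29
nΣu² − (Σu)² = 60861.01 − 49773.61 = 11087.4; nΣv² − (Σv)² = 39753.56 − 32041 = 7712.56
r = -2021.29 / √(11087.4 × 7712.56) = -2021.29 / 9247.2827 ≈ -0.219

-0.219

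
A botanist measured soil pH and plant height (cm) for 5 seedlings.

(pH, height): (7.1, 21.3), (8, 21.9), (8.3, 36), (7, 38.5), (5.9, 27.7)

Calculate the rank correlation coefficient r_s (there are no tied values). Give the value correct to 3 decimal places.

Rank pH: 3, 4, 5, 2, 1
Rank height: 1, 2, 4, 5, 3
d = rank(pH) − rank(height): 2, 2, 1, -3, -2; Σd² = 22
ρ = 1 − 6Σd² / [n(n²−1)] = 1 − 6×22 / (5×24) = 1 − 132/120 ≈ -0.100

-0.100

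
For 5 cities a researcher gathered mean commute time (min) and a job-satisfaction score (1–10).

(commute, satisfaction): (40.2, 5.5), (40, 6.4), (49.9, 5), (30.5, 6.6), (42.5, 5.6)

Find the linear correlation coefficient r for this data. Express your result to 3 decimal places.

-0.875

n = 5, Σx = 203.1, Σy = 29.1, Σx² = 8442.55, Σy² = 171.13, Σxy = 1165.9
nΣxy − ΣxΣy = 5829.5 − 5910.21 = -80.71
nΣx² − (Σx)² = 42212.75 − 41249.61 = 963.14; nΣy² − (Σy)² = 855.65 − 846.81 = 8.84
r = -80.71 / √(963.14 × 8.84) = -80.71 / 92.2722 ≈ -0.875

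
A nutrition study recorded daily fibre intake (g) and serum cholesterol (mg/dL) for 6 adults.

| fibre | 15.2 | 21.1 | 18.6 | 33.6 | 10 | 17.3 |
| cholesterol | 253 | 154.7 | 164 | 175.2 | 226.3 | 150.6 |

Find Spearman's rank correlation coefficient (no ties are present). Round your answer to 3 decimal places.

-0.429

Rank fibre: 2, 5, 4, 6, 1, 3
Rank cholesterol: 6, 2, 3, 4, 5, 1
d = rank(fibre) − rank(cholesterol): -4, 3, 1, 2, -4, 2; Σd² = 50
ρ = 1 − 6Σd² / [n(n²−1)] = 1 − 6×50 / (6×35) = 1 − 300/210 ≈ -0.429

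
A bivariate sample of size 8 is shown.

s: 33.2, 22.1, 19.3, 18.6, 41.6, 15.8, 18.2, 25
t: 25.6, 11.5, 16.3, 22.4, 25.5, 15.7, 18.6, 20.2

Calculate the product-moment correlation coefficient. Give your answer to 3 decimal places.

n = 8, Σs = 193.8, Σt = 155.8, Σs² = 5245.54, Σt² = 3205.8, Σst = 3987.68
nΣst − ΣsΣt = 31901.44 − 30194.04 = 1707.4
nΣs² − (Σs)² = 41964.32 − 37558.44 = 4405.88; nΣt² − (Σt)² = 25646.4 − 24273.64 = 1372.76
r = 1707.4 / √(4405.88 × 1372.76) = 1707.4 / 2459.3121 ≈ 0.694

0.694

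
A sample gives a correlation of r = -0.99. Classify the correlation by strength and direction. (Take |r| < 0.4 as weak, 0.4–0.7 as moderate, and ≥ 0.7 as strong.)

strong negative

r = -0.99 < 0 so the relationship is negative.
|r| = 0.99, which falls in the strong range.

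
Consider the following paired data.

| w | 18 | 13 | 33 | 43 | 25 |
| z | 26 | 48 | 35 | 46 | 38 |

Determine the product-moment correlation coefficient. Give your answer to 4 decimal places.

n = 5, Σw = 132, Σz = 193, Σw² = 4056, Σz² = 7765, Σwz = 5175
nΣwz − ΣwΣz = 25875 − 25476 = 399
nΣw² − (Σw)² = 20280 − 17424 = 2856; nΣz² − (Σz)² = 38825 − 37249 = 1576
r = 399 / √(2856 × 1576) = 399 / 2121.5692 ≈ 0.1881

0.1881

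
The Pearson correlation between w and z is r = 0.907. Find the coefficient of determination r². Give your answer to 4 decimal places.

r² = (0.907)² = 0.8226

0.8226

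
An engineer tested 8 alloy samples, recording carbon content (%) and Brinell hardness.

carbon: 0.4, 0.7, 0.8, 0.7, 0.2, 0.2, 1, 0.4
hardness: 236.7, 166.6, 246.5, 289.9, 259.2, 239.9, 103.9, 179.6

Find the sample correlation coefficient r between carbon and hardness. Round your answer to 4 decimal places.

n = 8, Σx = 4.4, Σy = 1722.3, Σx² = 3.02, Σy² = 396374.73, Σxy = 886.99
nΣxy − ΣxΣy = 7095.92 − 7578.12 = -482.2
nΣx² − (Σx)² = 24.16 − 19.36 = 4.8; nΣy² − (Σy)² = 3170997.84 − 2966317.29 = 204680.55
r = -482.2 / √(4.8 × 204680.55) = -482.2 / 991.1946 ≈ -0.4865

-0.4865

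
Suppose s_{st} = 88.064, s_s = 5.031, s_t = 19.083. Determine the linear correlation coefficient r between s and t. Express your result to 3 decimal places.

0.917

r = Cov(s,t) / (s_s · s_t) = 88.064 / (5.031 × 19.083)
  = 88.064 / 96.0066 ≈ 0.917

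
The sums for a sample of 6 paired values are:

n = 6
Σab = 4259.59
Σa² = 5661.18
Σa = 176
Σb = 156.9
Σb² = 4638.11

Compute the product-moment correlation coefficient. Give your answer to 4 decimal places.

r = (nΣab − ΣaΣb) / √[(nΣa² − (Σa)²)(nΣb² − (Σb)²)]
Numerator: 6×4259.59 − 176×156.9 = -2056.86
Denominator: √[(33967.08 − 30976)(27828.66 − 24617.61)] = √[2991.08 × 3211.05] = 3099.1140
r = -2056.86 / 3099.1140 ≈ -0.6637

-0.6637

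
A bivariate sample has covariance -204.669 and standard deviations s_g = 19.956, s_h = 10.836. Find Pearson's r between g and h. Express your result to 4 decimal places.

r = Cov(g,h) / (s_g · s_h) = -204.669 / (19.956 × 10.836)
  = -204.669 / 216.2432 ≈ -0.9465

-0.9465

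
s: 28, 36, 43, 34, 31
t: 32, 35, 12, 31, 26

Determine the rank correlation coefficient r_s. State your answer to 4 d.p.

Rank s: 1, 4, 5, 3, 2
Rank t: 4, 5, 1, 3, 2
d = rank(s) − rank(t): -3, -1, 4, 0, 0; Σd² = 26
ρ = 1 − 6Σd² / [n(n²−1)] = 1 − 6×26 / (5×24) = 1 − 156/120 ≈ -0.3000

-0.3000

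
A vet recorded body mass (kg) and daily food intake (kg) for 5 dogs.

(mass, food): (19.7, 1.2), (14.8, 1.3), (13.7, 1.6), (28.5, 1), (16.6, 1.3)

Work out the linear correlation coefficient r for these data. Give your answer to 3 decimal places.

-0.881

n = 5, Σx = 93.3, Σy = 6.4, Σx² = 1882.63, Σy² = 8.38, Σxy = 114.88
nΣxy − ΣxΣy = 574.4 − 597.12 = -22.72
nΣx² − (Σx)² = 9413.15 − 8704.89 = 708.26; nΣy² − (Σy)² = 41.9 − 40.96 = 0.94
r = -22.72 / √(708.26 × 0.94) = -22.72 / 25.8024 ≈ -0.881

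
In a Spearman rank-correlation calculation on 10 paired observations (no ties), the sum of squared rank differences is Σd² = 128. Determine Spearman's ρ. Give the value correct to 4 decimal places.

0.2242

ρ = 1 − 6Σd² / [n(n²−1)] = 1 − 6×128 / (10×99)
  = 1 − 768/990 = 1 − 0.77576 ≈ 0.2242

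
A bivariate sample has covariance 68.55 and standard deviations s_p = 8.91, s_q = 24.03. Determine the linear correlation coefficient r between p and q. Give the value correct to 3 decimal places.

0.320

r = Cov(p,q) / (s_p · s_q) = 68.55 / (8.91 × 24.03)
  = 68.55 / 214.1073 ≈ 0.320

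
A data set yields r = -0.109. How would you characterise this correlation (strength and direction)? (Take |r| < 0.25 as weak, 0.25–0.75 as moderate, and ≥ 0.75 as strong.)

weak negative

r = -0.109 < 0 so the relationship is negative.
|r| = 0.109, which falls in the weak range.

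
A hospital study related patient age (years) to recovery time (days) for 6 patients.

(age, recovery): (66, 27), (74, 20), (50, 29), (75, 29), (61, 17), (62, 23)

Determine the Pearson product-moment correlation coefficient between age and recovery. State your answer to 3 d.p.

-0.115

n = 6, Σx = 388, Σy = 145, Σx² = 25522, Σy² = 3629, Σxy = 9350
nΣxy − ΣxΣy = 56100 − 56260 = -160
nΣx² − (Σx)² = 153132 − 150544 = 2588; nΣy² − (Σy)² = 21774 − 21025 = 749
r = -160 / √(2588 × 749) = -160 / 1392.2687 ≈ -0.115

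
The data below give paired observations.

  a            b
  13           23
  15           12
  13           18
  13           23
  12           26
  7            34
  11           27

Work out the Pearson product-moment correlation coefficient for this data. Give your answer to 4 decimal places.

n = 7, Σa = 84, Σb = 163, Σa² = 1046, Σb² = 4087, Σab = 1859
nΣab − ΣaΣb = 13013 − 13692 = -679
nΣa² − (Σa)² = 7322 − 7056 = 266; nΣb² − (Σb)² = 28609 − 26569 = 2040
r = -679 / √(266 × 2040) = -679 / 736.6410 ≈ -0.9218

-0.9218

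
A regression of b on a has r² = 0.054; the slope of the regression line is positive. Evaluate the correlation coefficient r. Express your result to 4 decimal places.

0.2324

|r| = √0.054 = 0.2324
The association is positive, so r = 0.2324.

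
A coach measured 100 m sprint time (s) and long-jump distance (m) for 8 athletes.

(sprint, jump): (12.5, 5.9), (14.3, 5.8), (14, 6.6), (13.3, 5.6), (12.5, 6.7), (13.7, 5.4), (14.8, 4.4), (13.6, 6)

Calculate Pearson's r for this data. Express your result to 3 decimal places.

n = 8, Σx = 108.7, Σy = 46.4, Σx² = 1481.57, Σy² = 272.78, Σxy = 628.02
nΣxy − ΣxΣy = 5024.16 − 5043.68 = -19.52
nΣx² − (Σx)² = 11852.56 − 11815.69 = 36.87; nΣy² − (Σy)² = 2182.24 − 2152.96 = 29.28
r = -19.52 / √(36.87 × 29.28) = -19.52 / 32.8566 ≈ -0.594

-0.594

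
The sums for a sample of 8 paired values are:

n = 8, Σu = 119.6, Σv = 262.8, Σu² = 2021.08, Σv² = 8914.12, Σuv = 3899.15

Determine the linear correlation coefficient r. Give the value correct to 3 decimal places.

r = (nΣuv − ΣuΣv) / √[(nΣu² − (Σu)²)(nΣv² − (Σv)²)]
Numerator: 8×3899.15 − 119.6×262.8 = -237.68
Denominator: √[(16168.64 − 14304.16)(71312.96 − 69063.84)] = √[1864.48 × 2249.12] = 2047.7889
r = -237.68 / 2047.7889 ≈ -0.116

-0.116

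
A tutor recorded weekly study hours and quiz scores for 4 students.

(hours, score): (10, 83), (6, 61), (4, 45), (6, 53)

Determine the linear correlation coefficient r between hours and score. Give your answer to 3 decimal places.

n = 4, Σx = 26, Σy = 242, Σx² = 188, Σy² = 15444, Σxy = 1694
nΣxy − ΣxΣy = 6776 − 6292 = 484
nΣx² − (Σx)² = 752 − 676 = 76; nΣy² − (Σy)² = 61776 − 58564 = 3212
r = 484 / √(76 × 3212) = 484 / 494.0769 ≈ 0.980

0.980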